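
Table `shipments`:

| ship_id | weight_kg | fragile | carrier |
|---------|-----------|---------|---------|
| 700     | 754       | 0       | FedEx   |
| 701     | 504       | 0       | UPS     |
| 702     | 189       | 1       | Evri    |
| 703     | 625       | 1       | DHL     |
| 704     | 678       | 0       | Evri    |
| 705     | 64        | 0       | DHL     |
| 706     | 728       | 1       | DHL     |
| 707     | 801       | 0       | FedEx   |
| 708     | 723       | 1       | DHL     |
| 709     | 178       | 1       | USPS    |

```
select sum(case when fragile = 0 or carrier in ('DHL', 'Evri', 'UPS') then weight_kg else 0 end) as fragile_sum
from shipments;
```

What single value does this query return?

5066

ship_id=700: ✓ → 754
ship_id=701: ✓ → 504
ship_id=702: ✓ → 189
ship_id=703: ✓ → 625
ship_id=704: ✓ → 678
ship_id=705: ✓ → 64
ship_id=706: ✓ → 728
ship_id=707: ✓ → 801
ship_id=708: ✓ → 723
ship_id=709: ✗
fragile_sum = 754 + 504 + 189 + 625 + 678 + 64 + 728 + 801 + 723 = 5066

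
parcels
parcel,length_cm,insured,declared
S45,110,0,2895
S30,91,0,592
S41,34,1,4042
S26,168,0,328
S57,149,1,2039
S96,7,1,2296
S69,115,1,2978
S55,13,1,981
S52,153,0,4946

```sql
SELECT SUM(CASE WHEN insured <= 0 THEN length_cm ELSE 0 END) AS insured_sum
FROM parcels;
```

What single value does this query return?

parcel=S45: ✓ → 110
parcel=S30: ✓ → 91
parcel=S41: ✗
parcel=S26: ✓ → 168
parcel=S57: ✗
parcel=S96: ✗
parcel=S69: ✗
parcel=S55: ✗
parcel=S52: ✓ → 153
insured_sum = 110 + 91 + 168 + 153 = 522

522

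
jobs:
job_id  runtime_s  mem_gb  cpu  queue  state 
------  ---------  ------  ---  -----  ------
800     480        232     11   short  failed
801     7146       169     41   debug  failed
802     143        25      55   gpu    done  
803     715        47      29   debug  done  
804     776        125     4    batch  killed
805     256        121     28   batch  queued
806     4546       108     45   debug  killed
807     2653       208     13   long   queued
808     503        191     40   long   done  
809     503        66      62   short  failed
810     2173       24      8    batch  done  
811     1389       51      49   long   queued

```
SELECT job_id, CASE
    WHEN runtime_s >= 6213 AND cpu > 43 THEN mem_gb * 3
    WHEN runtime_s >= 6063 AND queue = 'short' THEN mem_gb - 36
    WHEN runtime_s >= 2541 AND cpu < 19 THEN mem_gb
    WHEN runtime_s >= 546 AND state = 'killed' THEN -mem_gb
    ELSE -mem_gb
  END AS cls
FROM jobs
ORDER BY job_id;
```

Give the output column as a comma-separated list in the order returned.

job_id=800: ELSE → -232
job_id=801: ELSE → -169
job_id=802: ELSE → -25
job_id=803: ELSE → -47
job_id=804: runtime_s >= 546 AND state = 'killed' → -125
job_id=805: ELSE → -121
job_id=806: runtime_s >= 546 AND state = 'killed' → -108
job_id=807: runtime_s >= 2541 AND cpu < 19 → 208
job_id=808: ELSE → -191
job_id=809: ELSE → -66
job_id=810: ELSE → -24
job_id=811: ELSE → -51

-232, -169, -25, -47, -125, -121, -108, 208, -191, -66, -24, -51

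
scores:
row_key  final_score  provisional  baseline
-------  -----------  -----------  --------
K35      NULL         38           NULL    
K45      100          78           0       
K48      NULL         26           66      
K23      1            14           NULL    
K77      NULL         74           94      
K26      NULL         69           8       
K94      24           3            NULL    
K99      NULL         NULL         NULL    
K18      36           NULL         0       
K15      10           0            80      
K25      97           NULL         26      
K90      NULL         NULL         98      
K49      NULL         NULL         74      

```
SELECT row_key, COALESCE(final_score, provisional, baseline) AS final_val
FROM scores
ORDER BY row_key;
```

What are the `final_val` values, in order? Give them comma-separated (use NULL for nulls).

row_key=K15: final_score=10 → 10
row_key=K18: final_score=36 → 36
row_key=K23: final_score=1 → 1
row_key=K25: final_score=97 → 97
row_key=K26: final_score=NULL, provisional=69 → 69
row_key=K35: final_score=NULL, provisional=38 → 38
row_key=K45: final_score=100 → 100
row_key=K48: final_score=NULL, provisional=26 → 26
row_key=K49: final_score=NULL, provisional=NULL, baseline=74 → 74
row_key=K77: final_score=NULL, provisional=74 → 74
row_key=K90: final_score=NULL, provisional=NULL, baseline=98 → 98
row_key=K94: final_score=24 → 24
row_key=K99: final_score=NULL, provisional=NULL, baseline=NULL (all NULL) → NULL

10, 36, 1, 97, 69, 38, 100, 26, 74, 74, 98, 24, NULL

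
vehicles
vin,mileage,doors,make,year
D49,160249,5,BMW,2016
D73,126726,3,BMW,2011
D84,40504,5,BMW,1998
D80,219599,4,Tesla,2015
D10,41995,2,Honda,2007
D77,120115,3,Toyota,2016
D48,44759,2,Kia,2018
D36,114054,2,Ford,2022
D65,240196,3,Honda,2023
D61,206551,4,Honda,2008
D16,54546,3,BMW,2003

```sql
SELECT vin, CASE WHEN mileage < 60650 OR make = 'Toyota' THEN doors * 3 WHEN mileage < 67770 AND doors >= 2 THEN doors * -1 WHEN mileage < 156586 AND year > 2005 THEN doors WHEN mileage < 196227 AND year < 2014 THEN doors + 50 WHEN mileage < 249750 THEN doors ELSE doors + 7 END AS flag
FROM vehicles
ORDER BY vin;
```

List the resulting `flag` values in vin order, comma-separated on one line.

6, 9, 2, 6, 5, 4, 3, 3, 9, 4, 15

vin=D10: mileage < 60650 OR make = 'Toyota' → 6
vin=D16: mileage < 60650 OR make = 'Toyota' → 9
vin=D36: mileage < 156586 AND year > 2005 → 2
vin=D48: mileage < 60650 OR make = 'Toyota' → 6
vin=D49: mileage < 249750 → 5
vin=D61: mileage < 249750 → 4
vin=D65: mileage < 249750 → 3
vin=D73: mileage < 156586 AND year > 2005 → 3
vin=D77: mileage < 60650 OR make = 'Toyota' → 9
vin=D80: mileage < 249750 → 4
vin=D84: mileage < 60650 OR make = 'Toyota' → 15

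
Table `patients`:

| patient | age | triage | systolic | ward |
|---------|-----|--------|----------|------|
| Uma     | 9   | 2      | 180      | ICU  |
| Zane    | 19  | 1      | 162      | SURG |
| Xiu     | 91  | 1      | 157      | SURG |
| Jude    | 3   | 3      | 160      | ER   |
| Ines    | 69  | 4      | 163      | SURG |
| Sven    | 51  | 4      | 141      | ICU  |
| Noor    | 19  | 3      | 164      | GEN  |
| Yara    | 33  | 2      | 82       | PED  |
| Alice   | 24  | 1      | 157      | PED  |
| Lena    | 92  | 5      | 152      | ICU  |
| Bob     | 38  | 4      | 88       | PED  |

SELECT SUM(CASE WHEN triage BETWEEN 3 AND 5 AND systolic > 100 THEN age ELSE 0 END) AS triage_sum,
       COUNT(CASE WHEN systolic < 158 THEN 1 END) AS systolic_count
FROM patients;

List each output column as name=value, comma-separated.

[triage_sum: triage BETWEEN 3 AND 5 AND systolic > 100]
patient=Uma: ✗
patient=Zane: ✗
patient=Xiu: ✗
patient=Jude: ✓ → 3
patient=Ines: ✓ → 69
patient=Sven: ✓ → 51
patient=Noor: ✓ → 19
patient=Yara: ✗
patient=Alice: ✗
patient=Lena: ✓ → 92
patient=Bob: ✗
triage_sum = 3 + 69 + 51 + 19 + 92 = 234
—
[systolic_count: systolic < 158]
patient=Uma: ✗
patient=Zane: ✗
patient=Xiu: ✓ → 1
patient=Jude: ✗
patient=Ines: ✗
patient=Sven: ✓ → 1
patient=Noor: ✗
patient=Yara: ✓ → 1
patient=Alice: ✓ → 1
patient=Lena: ✓ → 1
patient=Bob: ✓ → 1
systolic_count = COUNT(1, 1, 1, 1, 1, 1) = 6

triage_sum=234, systolic_count=6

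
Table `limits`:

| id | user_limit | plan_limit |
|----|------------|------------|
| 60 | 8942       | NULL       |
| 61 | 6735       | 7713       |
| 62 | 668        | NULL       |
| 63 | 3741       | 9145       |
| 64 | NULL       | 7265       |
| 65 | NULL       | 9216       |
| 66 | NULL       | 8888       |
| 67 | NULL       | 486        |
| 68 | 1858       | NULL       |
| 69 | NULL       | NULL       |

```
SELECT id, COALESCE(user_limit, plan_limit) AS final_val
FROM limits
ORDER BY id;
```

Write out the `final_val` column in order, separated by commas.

8942, 6735, 668, 3741, 7265, 9216, 8888, 486, 1858, NULL

id=60: user_limit=8942 → 8942
id=61: user_limit=6735 → 6735
id=62: user_limit=668 → 668
id=63: user_limit=3741 → 3741
id=64: user_limit=NULL, plan_limit=7265 → 7265
id=65: user_limit=NULL, plan_limit=9216 → 9216
id=66: user_limit=NULL, plan_limit=8888 → 8888
id=67: user_limit=NULL, plan_limit=486 → 486
id=68: user_limit=1858 → 1858
id=69: user_limit=NULL, plan_limit=NULL (all NULL) → NULL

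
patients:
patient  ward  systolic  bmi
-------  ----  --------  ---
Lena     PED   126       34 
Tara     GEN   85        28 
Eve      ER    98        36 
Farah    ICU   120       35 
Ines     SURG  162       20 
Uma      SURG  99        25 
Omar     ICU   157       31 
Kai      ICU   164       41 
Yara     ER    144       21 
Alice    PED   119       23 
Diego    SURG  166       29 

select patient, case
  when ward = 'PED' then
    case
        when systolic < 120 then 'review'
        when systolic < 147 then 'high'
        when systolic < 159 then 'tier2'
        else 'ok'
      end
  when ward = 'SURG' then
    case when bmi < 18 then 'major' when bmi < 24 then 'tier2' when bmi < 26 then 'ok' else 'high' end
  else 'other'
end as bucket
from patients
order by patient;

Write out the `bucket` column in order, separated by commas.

review, high, other, other, tier2, other, high, other, other, ok, other

patient=Alice: ward='PED' → inner[systolic < 120] → review
patient=Diego: ward='SURG' → inner[ELSE] → high
patient=Eve: ward='ER' → outer ELSE → other
patient=Farah: ward='ICU' → outer ELSE → other
patient=Ines: ward='SURG' → inner[bmi < 24] → tier2
patient=Kai: ward='ICU' → outer ELSE → other
patient=Lena: ward='PED' → inner[systolic < 147] → high
patient=Omar: ward='ICU' → outer ELSE → other
patient=Tara: ward='GEN' → outer ELSE → other
patient=Uma: ward='SURG' → inner[bmi < 26] → ok
patient=Yara: ward='ER' → outer ELSE → other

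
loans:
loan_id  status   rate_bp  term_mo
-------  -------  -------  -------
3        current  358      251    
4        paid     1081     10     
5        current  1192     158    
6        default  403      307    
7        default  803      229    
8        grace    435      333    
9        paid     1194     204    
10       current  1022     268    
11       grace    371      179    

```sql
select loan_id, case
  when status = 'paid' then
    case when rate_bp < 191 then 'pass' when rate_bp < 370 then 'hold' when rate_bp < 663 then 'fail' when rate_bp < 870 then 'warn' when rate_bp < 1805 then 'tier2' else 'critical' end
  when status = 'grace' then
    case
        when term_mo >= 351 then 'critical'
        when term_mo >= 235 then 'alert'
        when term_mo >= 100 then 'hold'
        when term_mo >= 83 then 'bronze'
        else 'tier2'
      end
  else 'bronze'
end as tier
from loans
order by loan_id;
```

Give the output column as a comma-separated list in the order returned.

loan_id=3: status='current' → outer ELSE → bronze
loan_id=4: status='paid' → inner[rate_bp < 1805] → tier2
loan_id=5: status='current' → outer ELSE → bronze
loan_id=6: status='default' → outer ELSE → bronze
loan_id=7: status='default' → outer ELSE → bronze
loan_id=8: status='grace' → inner[term_mo >= 235] → alert
loan_id=9: status='paid' → inner[rate_bp < 1805] → tier2
loan_id=10: status='current' → outer ELSE → bronze
loan_id=11: status='grace' → inner[term_mo >= 100] → hold

bronze, tier2, bronze, bronze, bronze, alert, tier2, bronze, hold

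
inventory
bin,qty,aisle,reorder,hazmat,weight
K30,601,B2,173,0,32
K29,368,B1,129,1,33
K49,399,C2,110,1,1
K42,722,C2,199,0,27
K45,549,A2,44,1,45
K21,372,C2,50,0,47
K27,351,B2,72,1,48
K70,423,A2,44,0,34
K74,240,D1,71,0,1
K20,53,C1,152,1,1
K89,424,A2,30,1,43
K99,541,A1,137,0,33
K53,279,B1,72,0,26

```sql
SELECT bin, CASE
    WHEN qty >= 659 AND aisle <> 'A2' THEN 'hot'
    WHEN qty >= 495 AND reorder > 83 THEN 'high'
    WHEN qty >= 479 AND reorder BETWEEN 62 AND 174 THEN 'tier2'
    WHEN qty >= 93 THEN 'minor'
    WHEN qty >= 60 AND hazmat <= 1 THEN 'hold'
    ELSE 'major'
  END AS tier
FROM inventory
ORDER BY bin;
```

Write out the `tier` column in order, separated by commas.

major, minor, minor, minor, high, hot, minor, minor, minor, minor, minor, minor, high

bin=K20: ELSE → major
bin=K21: qty >= 93 → minor
bin=K27: qty >= 93 → minor
bin=K29: qty >= 93 → minor
bin=K30: qty >= 495 AND reorder > 83 → high
bin=K42: qty >= 659 AND aisle <> 'A2' → hot
bin=K45: qty >= 93 → minor
bin=K49: qty >= 93 → minor
bin=K53: qty >= 93 → minor
bin=K70: qty >= 93 → minor
bin=K74: qty >= 93 → minor
bin=K89: qty >= 93 → minor
bin=K99: qty >= 495 AND reorder > 83 → high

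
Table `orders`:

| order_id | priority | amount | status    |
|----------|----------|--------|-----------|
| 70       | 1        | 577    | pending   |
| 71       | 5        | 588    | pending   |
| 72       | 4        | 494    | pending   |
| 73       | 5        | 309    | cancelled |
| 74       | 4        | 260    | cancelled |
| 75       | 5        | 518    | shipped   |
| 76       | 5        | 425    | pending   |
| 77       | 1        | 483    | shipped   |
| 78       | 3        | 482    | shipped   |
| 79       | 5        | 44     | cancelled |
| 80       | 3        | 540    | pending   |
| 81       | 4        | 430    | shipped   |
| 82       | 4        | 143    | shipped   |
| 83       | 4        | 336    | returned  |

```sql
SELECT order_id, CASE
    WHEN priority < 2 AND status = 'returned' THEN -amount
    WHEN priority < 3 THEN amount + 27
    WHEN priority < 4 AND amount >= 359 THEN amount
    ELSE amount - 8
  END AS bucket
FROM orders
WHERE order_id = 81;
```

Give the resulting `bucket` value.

422

order_id = 81: priority=4, amount=430, status=shipped.
priority < 2 AND status = 'returned' → false
priority < 3 → false
priority < 4 AND amount >= 359 → false
No prior WHEN matched → ELSE → 422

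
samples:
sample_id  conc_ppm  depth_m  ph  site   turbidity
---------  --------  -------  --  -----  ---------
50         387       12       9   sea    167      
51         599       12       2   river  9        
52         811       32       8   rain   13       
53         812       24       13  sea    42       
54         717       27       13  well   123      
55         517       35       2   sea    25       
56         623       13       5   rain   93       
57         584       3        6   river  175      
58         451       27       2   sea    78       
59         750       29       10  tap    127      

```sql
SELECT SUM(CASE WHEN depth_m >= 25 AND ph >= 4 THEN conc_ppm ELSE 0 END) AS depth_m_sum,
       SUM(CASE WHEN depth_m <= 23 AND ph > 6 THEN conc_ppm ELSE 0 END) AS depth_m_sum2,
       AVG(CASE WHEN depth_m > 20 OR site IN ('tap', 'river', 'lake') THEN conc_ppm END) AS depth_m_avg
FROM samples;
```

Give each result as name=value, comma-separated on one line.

depth_m_sum=2278, depth_m_sum2=387, depth_m_avg=655.125

[depth_m_sum: depth_m >= 25 AND ph >= 4]
sample_id=50: ✗
sample_id=51: ✗
sample_id=52: ✓ → 811
sample_id=53: ✗
sample_id=54: ✓ → 717
sample_id=55: ✗
sample_id=56: ✗
sample_id=57: ✗
sample_id=58: ✗
sample_id=59: ✓ → 750
depth_m_sum = 811 + 717 + 750 = 2278
—
[depth_m_sum2: depth_m <= 23 AND ph > 6]
sample_id=50: ✓ → 387
sample_id=51: ✗
sample_id=52: ✗
sample_id=53: ✗
sample_id=54: ✗
sample_id=55: ✗
sample_id=56: ✗
sample_id=57: ✗
sample_id=58: ✗
sample_id=59: ✗
depth_m_sum2 = 387
—
[depth_m_avg: depth_m > 20 OR site IN ('tap', 'river', 'lake')]
sample_id=50: ✗
sample_id=51: ✓ → 599
sample_id=52: ✓ → 811
sample_id=53: ✓ → 812
sample_id=54: ✓ → 717
sample_id=55: ✓ → 517
sample_id=56: ✗
sample_id=57: ✓ → 584
sample_id=58: ✓ → 451
sample_id=59: ✓ → 750
depth_m_avg = (599 + 811 + 812 + 717 + 517 + 584 + 451 + 750) / 8 = 655.125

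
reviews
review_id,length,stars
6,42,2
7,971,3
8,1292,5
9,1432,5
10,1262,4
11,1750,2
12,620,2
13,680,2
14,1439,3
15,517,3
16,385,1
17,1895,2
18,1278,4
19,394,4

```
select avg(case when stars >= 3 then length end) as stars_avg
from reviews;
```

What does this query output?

1073.125

review_id=6: ✗
review_id=7: ✓ → 971
review_id=8: ✓ → 1292
review_id=9: ✓ → 1432
review_id=10: ✓ → 1262
review_id=11: ✗
review_id=12: ✗
review_id=13: ✗
review_id=14: ✓ → 1439
review_id=15: ✓ → 517
review_id=16: ✗
review_id=17: ✗
review_id=18: ✓ → 1278
review_id=19: ✓ → 394
stars_avg = (971 + 1292 + 1432 + 1262 + 1439 + 517 + 1278 + 394) / 8 = 1073.125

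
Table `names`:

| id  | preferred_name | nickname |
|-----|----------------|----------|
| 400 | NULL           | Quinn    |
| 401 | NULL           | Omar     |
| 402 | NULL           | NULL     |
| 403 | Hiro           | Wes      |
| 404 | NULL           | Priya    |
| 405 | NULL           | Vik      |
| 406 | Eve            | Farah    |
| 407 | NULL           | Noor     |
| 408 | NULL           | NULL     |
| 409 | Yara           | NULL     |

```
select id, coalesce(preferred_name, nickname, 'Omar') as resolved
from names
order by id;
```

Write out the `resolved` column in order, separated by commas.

Quinn, Omar, Omar, Hiro, Priya, Vik, Eve, Noor, Omar, Yara

id=400: preferred_name=NULL, nickname=Quinn → Quinn
id=401: preferred_name=NULL, nickname=Omar → Omar
id=402: preferred_name=NULL, nickname=NULL, → literal Omar → Omar
id=403: preferred_name=Hiro → Hiro
id=404: preferred_name=NULL, nickname=Priya → Priya
id=405: preferred_name=NULL, nickname=Vik → Vik
id=406: preferred_name=Eve → Eve
id=407: preferred_name=NULL, nickname=Noor → Noor
id=408: preferred_name=NULL, nickname=NULL, → literal Omar → Omar
id=409: preferred_name=Yara → Yara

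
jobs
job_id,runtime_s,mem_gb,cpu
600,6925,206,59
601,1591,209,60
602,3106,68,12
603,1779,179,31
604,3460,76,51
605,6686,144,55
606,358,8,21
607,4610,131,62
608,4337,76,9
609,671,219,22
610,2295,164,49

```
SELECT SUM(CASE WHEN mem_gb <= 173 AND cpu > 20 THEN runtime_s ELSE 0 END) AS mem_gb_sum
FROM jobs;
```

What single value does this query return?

job_id=600: ✗
job_id=601: ✗
job_id=602: ✗
job_id=603: ✗
job_id=604: ✓ → 3460
job_id=605: ✓ → 6686
job_id=606: ✓ → 358
job_id=607: ✓ → 4610
job_id=608: ✗
job_id=609: ✗
job_id=610: ✓ → 2295
mem_gb_sum = 3460 + 6686 + 358 + 4610 + 2295 = 17409

17409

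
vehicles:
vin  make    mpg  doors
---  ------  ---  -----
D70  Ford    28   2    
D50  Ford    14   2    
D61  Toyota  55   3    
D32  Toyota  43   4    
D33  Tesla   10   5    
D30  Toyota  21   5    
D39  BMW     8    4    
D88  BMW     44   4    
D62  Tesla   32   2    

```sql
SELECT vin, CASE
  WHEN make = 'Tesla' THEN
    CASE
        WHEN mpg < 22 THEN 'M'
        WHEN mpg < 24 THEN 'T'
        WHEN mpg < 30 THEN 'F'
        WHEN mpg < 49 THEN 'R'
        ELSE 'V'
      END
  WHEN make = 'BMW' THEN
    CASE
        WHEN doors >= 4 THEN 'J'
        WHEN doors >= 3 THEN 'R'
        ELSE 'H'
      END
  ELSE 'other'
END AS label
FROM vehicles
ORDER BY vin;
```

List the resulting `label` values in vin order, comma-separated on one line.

vin=D30: make='Toyota' → outer ELSE → other
vin=D32: make='Toyota' → outer ELSE → other
vin=D33: make='Tesla' → inner[mpg < 22] → M
vin=D39: make='BMW' → inner[doors >= 4] → J
vin=D50: make='Ford' → outer ELSE → other
vin=D61: make='Toyota' → outer ELSE → other
vin=D62: make='Tesla' → inner[mpg < 49] → R
vin=D70: make='Ford' → outer ELSE → other
vin=D88: make='BMW' → inner[doors >= 4] → J

other, other, M, J, other, other, R, other, J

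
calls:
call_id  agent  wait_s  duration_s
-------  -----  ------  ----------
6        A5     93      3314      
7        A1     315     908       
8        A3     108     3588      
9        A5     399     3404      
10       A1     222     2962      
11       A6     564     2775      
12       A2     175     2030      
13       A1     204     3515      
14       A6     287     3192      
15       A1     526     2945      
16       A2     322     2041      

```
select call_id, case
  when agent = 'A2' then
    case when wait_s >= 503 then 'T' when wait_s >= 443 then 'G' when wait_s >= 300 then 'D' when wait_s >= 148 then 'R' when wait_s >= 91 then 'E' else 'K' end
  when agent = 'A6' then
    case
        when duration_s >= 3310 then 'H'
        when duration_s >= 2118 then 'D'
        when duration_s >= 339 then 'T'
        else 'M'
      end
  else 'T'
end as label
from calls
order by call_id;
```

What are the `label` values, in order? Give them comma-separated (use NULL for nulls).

call_id=6: agent='A5' → outer ELSE → T
call_id=7: agent='A1' → outer ELSE → T
call_id=8: agent='A3' → outer ELSE → T
call_id=9: agent='A5' → outer ELSE → T
call_id=10: agent='A1' → outer ELSE → T
call_id=11: agent='A6' → inner[duration_s >= 2118] → D
call_id=12: agent='A2' → inner[wait_s >= 148] → R
call_id=13: agent='A1' → outer ELSE → T
call_id=14: agent='A6' → inner[duration_s >= 2118] → D
call_id=15: agent='A1' → outer ELSE → T
call_id=16: agent='A2' → inner[wait_s >= 300] → D

T, T, T, T, T, D, R, T, D, T, D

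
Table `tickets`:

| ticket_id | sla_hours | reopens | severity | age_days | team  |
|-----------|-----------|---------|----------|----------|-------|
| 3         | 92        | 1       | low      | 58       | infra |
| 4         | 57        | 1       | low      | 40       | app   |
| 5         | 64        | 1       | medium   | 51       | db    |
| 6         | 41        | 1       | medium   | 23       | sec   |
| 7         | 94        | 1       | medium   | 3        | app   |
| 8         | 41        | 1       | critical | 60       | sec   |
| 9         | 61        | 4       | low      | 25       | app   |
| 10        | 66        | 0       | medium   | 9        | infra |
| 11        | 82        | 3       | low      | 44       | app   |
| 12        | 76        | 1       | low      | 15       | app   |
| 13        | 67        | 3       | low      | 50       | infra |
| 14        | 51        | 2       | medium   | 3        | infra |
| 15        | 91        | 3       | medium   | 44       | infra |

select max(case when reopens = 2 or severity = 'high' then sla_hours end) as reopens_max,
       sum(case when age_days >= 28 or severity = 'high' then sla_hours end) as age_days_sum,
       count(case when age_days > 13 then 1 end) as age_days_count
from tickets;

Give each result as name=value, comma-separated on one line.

reopens_max=51, age_days_sum=494, age_days_count=10

[reopens_max: reopens = 2 or severity = 'high']
ticket_id=3: ✗
ticket_id=4: ✗
ticket_id=5: ✗
ticket_id=6: ✗
ticket_id=7: ✗
ticket_id=8: ✗
ticket_id=9: ✗
ticket_id=10: ✗
ticket_id=11: ✗
ticket_id=12: ✗
ticket_id=13: ✗
ticket_id=14: ✓ → 51
ticket_id=15: ✗
reopens_max = MAX(51) = 51
—
[age_days_sum: age_days >= 28 or severity = 'high']
ticket_id=3: ✓ → 92
ticket_id=4: ✓ → 57
ticket_id=5: ✓ → 64
ticket_id=6: ✗
ticket_id=7: ✗
ticket_id=8: ✓ → 41
ticket_id=9: ✗
ticket_id=10: ✗
ticket_id=11: ✓ → 82
ticket_id=12: ✗
ticket_id=13: ✓ → 67
ticket_id=14: ✗
ticket_id=15: ✓ → 91
age_days_sum = 92 + 57 + 64 + 41 + 82 + 67 + 91 = 494
—
[age_days_count: age_days > 13]
ticket_id=3: ✓ → 1
ticket_id=4: ✓ → 1
ticket_id=5: ✓ → 1
ticket_id=6: ✓ → 1
ticket_id=7: ✗
ticket_id=8: ✓ → 1
ticket_id=9: ✓ → 1
ticket_id=10: ✗
ticket_id=11: ✓ → 1
ticket_id=12: ✓ → 1
ticket_id=13: ✓ → 1
ticket_id=14: ✗
ticket_id=15: ✓ → 1
age_days_count = COUNT(1, 1, 1, 1, 1, 1, 1, 1, 1, 1) = 10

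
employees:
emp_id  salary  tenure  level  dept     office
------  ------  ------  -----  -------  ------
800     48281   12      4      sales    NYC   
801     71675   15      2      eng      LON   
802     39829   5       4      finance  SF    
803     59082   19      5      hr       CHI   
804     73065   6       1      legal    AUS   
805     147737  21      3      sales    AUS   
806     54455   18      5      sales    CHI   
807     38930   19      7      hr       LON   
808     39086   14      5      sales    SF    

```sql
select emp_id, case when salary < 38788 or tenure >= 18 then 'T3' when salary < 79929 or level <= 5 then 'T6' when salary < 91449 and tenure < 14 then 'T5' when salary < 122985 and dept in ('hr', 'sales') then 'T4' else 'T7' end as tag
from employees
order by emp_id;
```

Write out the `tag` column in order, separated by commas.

T6, T6, T6, T3, T6, T3, T3, T3, T6

emp_id=800: salary < 79929 or level <= 5 → T6
emp_id=801: salary < 79929 or level <= 5 → T6
emp_id=802: salary < 79929 or level <= 5 → T6
emp_id=803: salary < 38788 or tenure >= 18 → T3
emp_id=804: salary < 79929 or level <= 5 → T6
emp_id=805: salary < 38788 or tenure >= 18 → T3
emp_id=806: salary < 38788 or tenure >= 18 → T3
emp_id=807: salary < 38788 or tenure >= 18 → T3
emp_id=808: salary < 79929 or level <= 5 → T6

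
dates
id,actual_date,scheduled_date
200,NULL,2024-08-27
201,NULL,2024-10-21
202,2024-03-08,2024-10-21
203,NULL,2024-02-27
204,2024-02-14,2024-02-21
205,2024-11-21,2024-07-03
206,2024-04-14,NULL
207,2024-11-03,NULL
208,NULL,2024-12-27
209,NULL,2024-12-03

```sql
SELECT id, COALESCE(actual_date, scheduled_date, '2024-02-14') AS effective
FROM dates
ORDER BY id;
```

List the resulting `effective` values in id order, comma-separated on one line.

2024-08-27, 2024-10-21, 2024-03-08, 2024-02-27, 2024-02-14, 2024-11-21, 2024-04-14, 2024-11-03, 2024-12-27, 2024-12-03

id=200: actual_date=NULL, scheduled_date=2024-08-27 → 2024-08-27
id=201: actual_date=NULL, scheduled_date=2024-10-21 → 2024-10-21
id=202: actual_date=2024-03-08 → 2024-03-08
id=203: actual_date=NULL, scheduled_date=2024-02-27 → 2024-02-27
id=204: actual_date=2024-02-14 → 2024-02-14
id=205: actual_date=2024-11-21 → 2024-11-21
id=206: actual_date=2024-04-14 → 2024-04-14
id=207: actual_date=2024-11-03 → 2024-11-03
id=208: actual_date=NULL, scheduled_date=2024-12-27 → 2024-12-27
id=209: actual_date=NULL, scheduled_date=2024-12-03 → 2024-12-03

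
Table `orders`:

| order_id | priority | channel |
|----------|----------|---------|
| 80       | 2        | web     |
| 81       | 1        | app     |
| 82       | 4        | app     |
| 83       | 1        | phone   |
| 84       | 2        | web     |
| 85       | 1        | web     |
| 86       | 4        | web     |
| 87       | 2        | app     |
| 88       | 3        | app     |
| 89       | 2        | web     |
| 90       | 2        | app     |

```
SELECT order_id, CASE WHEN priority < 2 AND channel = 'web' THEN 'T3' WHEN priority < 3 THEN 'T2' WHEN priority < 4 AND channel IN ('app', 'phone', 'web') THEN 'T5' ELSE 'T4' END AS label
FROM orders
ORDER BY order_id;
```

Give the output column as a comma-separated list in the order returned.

order_id=80: priority < 3 → T2
order_id=81: priority < 3 → T2
order_id=82: ELSE → T4
order_id=83: priority < 3 → T2
order_id=84: priority < 3 → T2
order_id=85: priority < 2 AND channel = 'web' → T3
order_id=86: ELSE → T4
order_id=87: priority < 3 → T2
order_id=88: priority < 4 AND channel IN ('app', 'phone', 'web') → T5
order_id=89: priority < 3 → T2
order_id=90: priority < 3 → T2

T2, T2, T4, T2, T2, T3, T4, T2, T5, T2, T2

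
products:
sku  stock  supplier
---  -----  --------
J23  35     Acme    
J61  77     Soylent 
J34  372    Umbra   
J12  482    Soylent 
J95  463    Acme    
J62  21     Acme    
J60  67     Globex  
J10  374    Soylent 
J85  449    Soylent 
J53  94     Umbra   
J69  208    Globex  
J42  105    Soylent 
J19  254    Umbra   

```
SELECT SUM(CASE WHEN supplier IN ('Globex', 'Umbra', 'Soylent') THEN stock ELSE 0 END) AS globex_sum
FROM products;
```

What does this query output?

2482

sku=J23: ✗
sku=J61: ✓ → 77
sku=J34: ✓ → 372
sku=J12: ✓ → 482
sku=J95: ✗
sku=J62: ✗
sku=J60: ✓ → 67
sku=J10: ✓ → 374
sku=J85: ✓ → 449
sku=J53: ✓ → 94
sku=J69: ✓ → 208
sku=J42: ✓ → 105
sku=J19: ✓ → 254
globex_sum = 77 + 372 + 482 + 67 + 374 + 449 + 94 + 208 + 105 + 254 = 2482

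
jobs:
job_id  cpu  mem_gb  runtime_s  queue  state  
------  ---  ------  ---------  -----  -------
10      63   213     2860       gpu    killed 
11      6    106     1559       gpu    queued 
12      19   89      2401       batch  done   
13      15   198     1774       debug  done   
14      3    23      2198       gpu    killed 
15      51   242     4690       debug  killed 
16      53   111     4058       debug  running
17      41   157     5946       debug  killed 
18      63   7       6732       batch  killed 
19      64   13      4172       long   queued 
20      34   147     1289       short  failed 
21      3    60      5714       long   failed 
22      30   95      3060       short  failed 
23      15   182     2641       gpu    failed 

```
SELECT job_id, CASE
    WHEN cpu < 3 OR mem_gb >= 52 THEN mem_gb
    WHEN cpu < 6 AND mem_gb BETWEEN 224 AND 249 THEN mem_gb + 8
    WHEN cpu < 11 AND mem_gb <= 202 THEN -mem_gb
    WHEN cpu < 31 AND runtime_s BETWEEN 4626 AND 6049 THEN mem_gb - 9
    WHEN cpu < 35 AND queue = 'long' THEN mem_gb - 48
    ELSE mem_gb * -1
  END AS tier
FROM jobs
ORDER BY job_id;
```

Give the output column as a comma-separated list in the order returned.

job_id=10: cpu < 3 OR mem_gb >= 52 → 213
job_id=11: cpu < 3 OR mem_gb >= 52 → 106
job_id=12: cpu < 3 OR mem_gb >= 52 → 89
job_id=13: cpu < 3 OR mem_gb >= 52 → 198
job_id=14: cpu < 11 AND mem_gb <= 202 → -23
job_id=15: cpu < 3 OR mem_gb >= 52 → 242
job_id=16: cpu < 3 OR mem_gb >= 52 → 111
job_id=17: cpu < 3 OR mem_gb >= 52 → 157
job_id=18: ELSE → -7
job_id=19: ELSE → -13
job_id=20: cpu < 3 OR mem_gb >= 52 → 147
job_id=21: cpu < 3 OR mem_gb >= 52 → 60
job_id=22: cpu < 3 OR mem_gb >= 52 → 95
job_id=23: cpu < 3 OR mem_gb >= 52 → 182

213, 106, 89, 198, -23, 242, 111, 157, -7, -13, 147, 60, 95, 182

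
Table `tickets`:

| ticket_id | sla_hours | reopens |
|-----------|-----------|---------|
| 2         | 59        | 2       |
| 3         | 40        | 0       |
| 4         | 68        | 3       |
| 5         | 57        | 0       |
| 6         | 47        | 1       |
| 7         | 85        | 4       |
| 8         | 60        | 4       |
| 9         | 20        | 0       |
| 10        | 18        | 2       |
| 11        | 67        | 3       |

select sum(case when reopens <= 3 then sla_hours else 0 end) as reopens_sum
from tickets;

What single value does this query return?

376

ticket_id=2: ✓ → 59
ticket_id=3: ✓ → 40
ticket_id=4: ✓ → 68
ticket_id=5: ✓ → 57
ticket_id=6: ✓ → 47
ticket_id=7: ✗
ticket_id=8: ✗
ticket_id=9: ✓ → 20
ticket_id=10: ✓ → 18
ticket_id=11: ✓ → 67
reopens_sum = 59 + 40 + 68 + 57 + 47 + 20 + 18 + 67 = 376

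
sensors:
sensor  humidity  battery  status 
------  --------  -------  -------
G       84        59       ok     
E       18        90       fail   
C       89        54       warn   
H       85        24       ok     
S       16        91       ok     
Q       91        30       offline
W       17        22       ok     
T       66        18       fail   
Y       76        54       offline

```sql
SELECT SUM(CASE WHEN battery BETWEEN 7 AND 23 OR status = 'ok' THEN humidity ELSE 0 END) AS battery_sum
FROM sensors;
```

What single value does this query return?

268

sensor=G: ✓ → 84
sensor=E: ✗
sensor=C: ✗
sensor=H: ✓ → 85
sensor=S: ✓ → 16
sensor=Q: ✗
sensor=W: ✓ → 17
sensor=T: ✓ → 66
sensor=Y: ✗
battery_sum = 84 + 85 + 16 + 17 + 66 = 268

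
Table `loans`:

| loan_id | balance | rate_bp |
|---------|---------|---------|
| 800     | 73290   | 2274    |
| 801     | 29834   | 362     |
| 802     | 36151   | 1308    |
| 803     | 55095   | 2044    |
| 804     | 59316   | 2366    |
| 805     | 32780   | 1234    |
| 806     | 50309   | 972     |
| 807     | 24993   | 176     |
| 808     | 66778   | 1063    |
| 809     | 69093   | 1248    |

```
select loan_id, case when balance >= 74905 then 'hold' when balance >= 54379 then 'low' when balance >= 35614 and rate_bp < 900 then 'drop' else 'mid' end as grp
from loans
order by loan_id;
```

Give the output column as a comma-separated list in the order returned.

loan_id=800: balance >= 54379 → low
loan_id=801: ELSE → mid
loan_id=802: ELSE → mid
loan_id=803: balance >= 54379 → low
loan_id=804: balance >= 54379 → low
loan_id=805: ELSE → mid
loan_id=806: ELSE → mid
loan_id=807: ELSE → mid
loan_id=808: balance >= 54379 → low
loan_id=809: balance >= 54379 → low

low, mid, mid, low, low, mid, mid, mid, low, low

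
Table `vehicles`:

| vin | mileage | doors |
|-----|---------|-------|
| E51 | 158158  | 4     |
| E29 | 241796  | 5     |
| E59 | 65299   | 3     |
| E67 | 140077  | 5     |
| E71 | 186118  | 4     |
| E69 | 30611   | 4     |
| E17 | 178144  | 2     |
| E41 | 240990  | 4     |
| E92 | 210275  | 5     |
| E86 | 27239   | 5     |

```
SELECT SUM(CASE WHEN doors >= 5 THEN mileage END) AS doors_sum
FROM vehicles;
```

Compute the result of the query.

vin=E51: ✗
vin=E29: ✓ → 241796
vin=E59: ✗
vin=E67: ✓ → 140077
vin=E71: ✗
vin=E69: ✗
vin=E17: ✗
vin=E41: ✗
vin=E92: ✓ → 210275
vin=E86: ✓ → 27239
doors_sum = 241796 + 140077 + 210275 + 27239 = 619387

619387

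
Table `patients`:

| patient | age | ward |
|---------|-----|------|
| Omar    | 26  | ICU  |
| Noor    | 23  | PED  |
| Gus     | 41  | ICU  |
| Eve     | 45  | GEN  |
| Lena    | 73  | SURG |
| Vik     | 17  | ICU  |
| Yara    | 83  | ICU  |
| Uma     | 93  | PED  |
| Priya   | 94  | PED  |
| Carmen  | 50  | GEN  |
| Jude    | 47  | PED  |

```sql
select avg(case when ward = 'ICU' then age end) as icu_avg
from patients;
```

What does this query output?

41.75

patient=Omar: ✓ → 26
patient=Noor: ✗
patient=Gus: ✓ → 41
patient=Eve: ✗
patient=Lena: ✗
patient=Vik: ✓ → 17
patient=Yara: ✓ → 83
patient=Uma: ✗
patient=Priya: ✗
patient=Carmen: ✗
patient=Jude: ✗
icu_avg = (26 + 41 + 17 + 83) / 4 = 41.75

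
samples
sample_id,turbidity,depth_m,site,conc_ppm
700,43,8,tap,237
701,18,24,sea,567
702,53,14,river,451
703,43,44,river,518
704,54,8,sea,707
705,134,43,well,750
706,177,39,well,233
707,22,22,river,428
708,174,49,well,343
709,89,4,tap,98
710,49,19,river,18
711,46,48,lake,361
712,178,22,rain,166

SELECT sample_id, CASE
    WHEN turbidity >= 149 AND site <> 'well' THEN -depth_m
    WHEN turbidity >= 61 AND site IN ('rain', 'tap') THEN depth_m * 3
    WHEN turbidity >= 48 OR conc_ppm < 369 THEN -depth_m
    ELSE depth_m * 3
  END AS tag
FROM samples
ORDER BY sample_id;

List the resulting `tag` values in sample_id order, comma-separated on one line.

sample_id=700: turbidity >= 48 OR conc_ppm < 369 → -8
sample_id=701: ELSE → 72
sample_id=702: turbidity >= 48 OR conc_ppm < 369 → -14
sample_id=703: ELSE → 132
sample_id=704: turbidity >= 48 OR conc_ppm < 369 → -8
sample_id=705: turbidity >= 48 OR conc_ppm < 369 → -43
sample_id=706: turbidity >= 48 OR conc_ppm < 369 → -39
sample_id=707: ELSE → 66
sample_id=708: turbidity >= 48 OR conc_ppm < 369 → -49
sample_id=709: turbidity >= 61 AND site IN ('rain', 'tap') → 12
sample_id=710: turbidity >= 48 OR conc_ppm < 369 → -19
sample_id=711: turbidity >= 48 OR conc_ppm < 369 → -48
sample_id=712: turbidity >= 149 AND site <> 'well' → -22

-8, 72, -14, 132, -8, -43, -39, 66, -49, 12, -19, -48, -22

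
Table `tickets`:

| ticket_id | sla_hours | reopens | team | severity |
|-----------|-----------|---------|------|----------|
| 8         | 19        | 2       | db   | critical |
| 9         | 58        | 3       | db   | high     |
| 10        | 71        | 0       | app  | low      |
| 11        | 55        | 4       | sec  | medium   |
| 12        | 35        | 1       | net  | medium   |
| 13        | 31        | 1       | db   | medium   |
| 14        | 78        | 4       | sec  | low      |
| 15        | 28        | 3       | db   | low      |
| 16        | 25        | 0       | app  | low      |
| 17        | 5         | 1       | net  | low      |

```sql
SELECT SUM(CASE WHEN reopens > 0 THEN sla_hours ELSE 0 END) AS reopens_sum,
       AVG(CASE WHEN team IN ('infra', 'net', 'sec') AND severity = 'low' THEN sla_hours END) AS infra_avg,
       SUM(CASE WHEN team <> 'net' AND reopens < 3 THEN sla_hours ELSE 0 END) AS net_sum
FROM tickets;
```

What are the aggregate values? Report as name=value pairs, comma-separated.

reopens_sum=309, infra_avg=41.5, net_sum=146

[reopens_sum: reopens > 0]
ticket_id=8: ✓ → 19
ticket_id=9: ✓ → 58
ticket_id=10: ✗
ticket_id=11: ✓ → 55
ticket_id=12: ✓ → 35
ticket_id=13: ✓ → 31
ticket_id=14: ✓ → 78
ticket_id=15: ✓ → 28
ticket_id=16: ✗
ticket_id=17: ✓ → 5
reopens_sum = 19 + 58 + 55 + 35 + 31 + 78 + 28 + 5 = 309
—
[infra_avg: team IN ('infra', 'net', 'sec') AND severity = 'low']
ticket_id=8: ✗
ticket_id=9: ✗
ticket_id=10: ✗
ticket_id=11: ✗
ticket_id=12: ✗
ticket_id=13: ✗
ticket_id=14: ✓ → 78
ticket_id=15: ✗
ticket_id=16: ✗
ticket_id=17: ✓ → 5
infra_avg = (78 + 5) / 2 = 41.5
—
[net_sum: team <> 'net' AND reopens < 3]
ticket_id=8: ✓ → 19
ticket_id=9: ✗
ticket_id=10: ✓ → 71
ticket_id=11: ✗
ticket_id=12: ✗
ticket_id=13: ✓ → 31
ticket_id=14: ✗
ticket_id=15: ✗
ticket_id=16: ✓ → 25
ticket_id=17: ✗
net_sum = 19 + 71 + 31 + 25 = 146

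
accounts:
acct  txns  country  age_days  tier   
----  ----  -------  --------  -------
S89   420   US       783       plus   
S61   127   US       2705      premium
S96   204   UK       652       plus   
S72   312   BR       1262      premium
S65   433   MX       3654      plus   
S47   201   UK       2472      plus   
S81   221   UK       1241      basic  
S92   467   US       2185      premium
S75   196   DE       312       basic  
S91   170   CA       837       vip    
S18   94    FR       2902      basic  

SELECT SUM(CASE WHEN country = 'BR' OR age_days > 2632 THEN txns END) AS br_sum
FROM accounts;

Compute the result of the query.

966

acct=S89: ✗
acct=S61: ✓ → 127
acct=S96: ✗
acct=S72: ✓ → 312
acct=S65: ✓ → 433
acct=S47: ✗
acct=S81: ✗
acct=S92: ✗
acct=S75: ✗
acct=S91: ✗
acct=S18: ✓ → 94
br_sum = 127 + 312 + 433 + 94 = 966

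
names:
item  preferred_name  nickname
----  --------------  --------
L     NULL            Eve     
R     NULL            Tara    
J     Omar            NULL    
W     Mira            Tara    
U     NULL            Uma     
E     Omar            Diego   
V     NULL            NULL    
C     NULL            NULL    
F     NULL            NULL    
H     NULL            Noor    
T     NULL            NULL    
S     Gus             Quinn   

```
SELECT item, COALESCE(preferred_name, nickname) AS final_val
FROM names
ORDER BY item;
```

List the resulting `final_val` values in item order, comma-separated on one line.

NULL, Omar, NULL, Noor, Omar, Eve, Tara, Gus, NULL, Uma, NULL, Mira

item=C: preferred_name=NULL, nickname=NULL (all NULL) → NULL
item=E: preferred_name=Omar → Omar
item=F: preferred_name=NULL, nickname=NULL (all NULL) → NULL
item=H: preferred_name=NULL, nickname=Noor → Noor
item=J: preferred_name=Omar → Omar
item=L: preferred_name=NULL, nickname=Eve → Eve
item=R: preferred_name=NULL, nickname=Tara → Tara
item=S: preferred_name=Gus → Gus
item=T: preferred_name=NULL, nickname=NULL (all NULL) → NULL
item=U: preferred_name=NULL, nickname=Uma → Uma
item=V: preferred_name=NULL, nickname=NULL (all NULL) → NULL
item=W: preferred_name=Mira → Mira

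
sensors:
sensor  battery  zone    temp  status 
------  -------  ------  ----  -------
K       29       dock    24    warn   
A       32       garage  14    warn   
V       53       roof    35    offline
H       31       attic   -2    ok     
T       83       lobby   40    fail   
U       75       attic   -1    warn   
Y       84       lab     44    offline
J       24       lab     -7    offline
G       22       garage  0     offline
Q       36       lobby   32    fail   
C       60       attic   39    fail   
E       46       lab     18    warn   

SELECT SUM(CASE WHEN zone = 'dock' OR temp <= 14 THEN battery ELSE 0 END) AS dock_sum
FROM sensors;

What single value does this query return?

sensor=K: ✓ → 29
sensor=A: ✓ → 32
sensor=V: ✗
sensor=H: ✓ → 31
sensor=T: ✗
sensor=U: ✓ → 75
sensor=Y: ✗
sensor=J: ✓ → 24
sensor=G: ✓ → 22
sensor=Q: ✗
sensor=C: ✗
sensor=E: ✗
dock_sum = 29 + 32 + 31 + 75 + 24 + 22 = 213

213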